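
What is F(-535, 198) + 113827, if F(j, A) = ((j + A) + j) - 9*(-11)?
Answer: 113054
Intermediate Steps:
F(j, A) = 99 + A + 2*j (F(j, A) = ((A + j) + j) + 99 = (A + 2*j) + 99 = 99 + A + 2*j)
F(-535, 198) + 113827 = (99 + 198 + 2*(-535)) + 113827 = (99 + 198 - 1070) + 113827 = -773 + 113827 = 113054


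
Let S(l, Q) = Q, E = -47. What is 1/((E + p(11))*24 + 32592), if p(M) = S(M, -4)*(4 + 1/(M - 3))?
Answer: 1/31068 ≈ 3.2187e-5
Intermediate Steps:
p(M) = -16 - 4/(-3 + M) (p(M) = -4*(4 + 1/(M - 3)) = -4*(4 + 1/(-3 + M)) = -16 - 4/(-3 + M))
1/((E + p(11))*24 + 32592) = 1/((-47 + 4*(11 - 4*11)/(-3 + 11))*24 + 32592) = 1/((-47 + 4*(11 - 44)/8)*24 + 32592) = 1/((-47 + 4*(⅛)*(-33))*24 + 32592) = 1/((-47 - 33/2)*24 + 32592) = 1/(-127/2*24 + 32592) = 1/(-1524 + 32592) = 1/31068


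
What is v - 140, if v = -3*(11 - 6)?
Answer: -155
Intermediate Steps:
v = -15 (v = -3*5 = -15)
v - 140 = -15 - 140 = -155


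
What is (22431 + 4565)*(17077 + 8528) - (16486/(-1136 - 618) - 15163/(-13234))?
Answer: 8022596107972351/11606218 ≈ 6.9123e+8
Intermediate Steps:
(22431 + 4565)*(17077 + 8528) - (16486/(-1136 - 618) - 15163/(-13234)) = 26996*25605 - (16486/(-1754) - 15163*(-1/13234)) = 691232580 - (16486*(-1/1754) + 15163/13234) = 691232580 - (-8243/877 + 15163/13234) = 691232580 - 1*(-95789911/11606218) = 691232580 + 95789911/11606218 = 8022596107972351/11606218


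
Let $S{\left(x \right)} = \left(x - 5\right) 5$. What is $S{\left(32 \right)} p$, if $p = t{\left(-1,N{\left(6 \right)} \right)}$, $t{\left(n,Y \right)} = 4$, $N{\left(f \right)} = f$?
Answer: $540$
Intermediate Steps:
$S{\left(x \right)} = -25 + 5 x$ ($S{\left(x \right)} = \left(-5 + x\right) 5 = -25 + 5 x$)
$p = 4$
$S{\left(32 \right)} p = \left(-25 + 5 \cdot 32\right) 4 = \left(-25 + 160\right) 4 = 135 \cdot 4 = 540$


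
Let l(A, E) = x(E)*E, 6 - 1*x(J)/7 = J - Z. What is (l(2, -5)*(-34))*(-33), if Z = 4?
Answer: -589050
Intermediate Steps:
x(J) = 70 - 7*J (x(J) = 42 - 7*(J - 1*4) = 42 - 7*(J - 4) = 42 - 7*(-4 + J) = 42 + (28 - 7*J) = 70 - 7*J)
l(A, E) = E*(70 - 7*E) (l(A, E) = (70 - 7*E)*E = E*(70 - 7*E))
(l(2, -5)*(-34))*(-33) = ((7*(-5)*(10 - 1*(-5)))*(-34))*(-33) = ((7*(-5)*(10 + 5))*(-34))*(-33) = ((7*(-5)*15)*(-34))*(-33) = -525*(-34)*(-33) = 17850*(-33) = -589050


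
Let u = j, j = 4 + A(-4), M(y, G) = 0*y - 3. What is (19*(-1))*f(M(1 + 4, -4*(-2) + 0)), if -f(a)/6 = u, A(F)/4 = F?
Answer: -1368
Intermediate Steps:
A(F) = 4*F
M(y, G) = -3 (M(y, G) = 0 - 3 = -3)
j = -12 (j = 4 + 4*(-4) = 4 - 16 = -12)
u = -12
f(a) = 72 (f(a) = -6*(-12) = 72)
(19*(-1))*f(M(1 + 4, -4*(-2) + 0)) = (19*(-1))*72 = -19*72 = -1368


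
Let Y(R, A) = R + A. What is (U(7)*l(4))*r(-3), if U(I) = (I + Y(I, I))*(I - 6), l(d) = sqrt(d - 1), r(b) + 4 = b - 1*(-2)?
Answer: -105*sqrt(3) ≈ -181.87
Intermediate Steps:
Y(R, A) = A + R
r(b) = -2 + b (r(b) = -4 + (b - 1*(-2)) = -4 + (b + 2) = -4 + (2 + b) = -2 + b)
l(d) = sqrt(-1 + d)
U(I) = 3*I*(-6 + I) (U(I) = (I + (I + I))*(I - 6) = (I + 2*I)*(-6 + I) = (3*I)*(-6 + I) = 3*I*(-6 + I))
(U(7)*l(4))*r(-3) = ((3*7*(-6 + 7))*sqrt(-1 + 4))*(-2 - 3) = ((3*7*1)*sqrt(3))*(-5) = (21*sqrt(3))*(-5) = -105*sqrt(3)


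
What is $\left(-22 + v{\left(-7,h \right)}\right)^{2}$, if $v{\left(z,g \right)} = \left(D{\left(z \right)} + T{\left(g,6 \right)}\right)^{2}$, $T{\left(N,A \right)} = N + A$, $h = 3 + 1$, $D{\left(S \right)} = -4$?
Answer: $196$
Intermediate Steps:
$h = 4$
$T{\left(N,A \right)} = A + N$
$v{\left(z,g \right)} = \left(2 + g\right)^{2}$ ($v{\left(z,g \right)} = \left(-4 + \left(6 + g\right)\right)^{2} = \left(2 + g\right)^{2}$)
$\left(-22 + v{\left(-7,h \right)}\right)^{2} = \left(-22 + \left(2 + 4\right)^{2}\right)^{2} = \left(-22 + 6^{2}\right)^{2} = \left(-22 + 36\right)^{2} = 14^{2} = 196$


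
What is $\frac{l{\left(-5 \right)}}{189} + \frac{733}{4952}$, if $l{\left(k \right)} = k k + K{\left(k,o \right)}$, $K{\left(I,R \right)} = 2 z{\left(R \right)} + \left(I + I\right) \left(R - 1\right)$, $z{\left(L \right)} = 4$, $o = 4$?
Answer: $\frac{51131}{311976} \approx 0.16389$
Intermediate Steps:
$K{\left(I,R \right)} = 8 + 2 I \left(-1 + R\right)$ ($K{\left(I,R \right)} = 2 \cdot 4 + \left(I + I\right) \left(R - 1\right) = 8 + 2 I \left(-1 + R\right)$)
$l{\left(k \right)} = 8 + k^{2} + 6 k$ ($l{\left(k \right)} = k k + \left(8 - 2 k + 2 k 4\right) = k^{2} + \left(8 - 2 k + 8 k\right) = k^{2} + \left(8 + 6 k\right) = 8 + k^{2} + 6 k$)
$\frac{l{\left(-5 \right)}}{189} + \frac{733}{4952} = \frac{8 + \left(-5\right)^{2} + 6 \left(-5\right)}{189} + \frac{733}{4952} = \left(8 + 25 - 30\right) \frac{1}{189} + 733 \cdot \frac{1}{4952} = 3 \cdot \frac{1}{189} + \frac{733}{4952} = \frac{1}{63} + \frac{733}{4952} = \frac{51131}{311976}$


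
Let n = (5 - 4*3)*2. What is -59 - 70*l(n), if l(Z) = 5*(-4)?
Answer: 1341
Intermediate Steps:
n = -14 (n = (5 - 12)*2 = -7*2 = -14)
l(Z) = -20
-59 - 70*l(n) = -59 - 70*(-20) = -59 + 1400 = 1341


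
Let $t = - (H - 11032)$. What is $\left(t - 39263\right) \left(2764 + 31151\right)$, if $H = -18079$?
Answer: $-344305080$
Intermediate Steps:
$t = 29111$ ($t = - (-18079 - 11032) = \left(-1\right) \left(-29111\right) = 29111$)
$\left(t - 39263\right) \left(2764 + 31151\right) = \left(29111 - 39263\right) \left(2764 + 31151\right) = \left(-10152\right) 33915 = -344305080$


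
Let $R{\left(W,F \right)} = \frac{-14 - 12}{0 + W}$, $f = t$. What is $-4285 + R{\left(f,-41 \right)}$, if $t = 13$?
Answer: $-4287$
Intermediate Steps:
$f = 13$
$R{\left(W,F \right)} = - \frac{26}{W}$
$-4285 + R{\left(f,-41 \right)} = -4285 - \frac{26}{13} = -4285 - 2 = -4287$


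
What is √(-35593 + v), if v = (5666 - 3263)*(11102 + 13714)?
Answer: √59597255 ≈ 7719.9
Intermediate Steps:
v = 59632848 (v = 2403*24816 = 59632848)
√(-35593 + v) = √(-35593 + 59632848) = √59597255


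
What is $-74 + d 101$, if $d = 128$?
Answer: $12854$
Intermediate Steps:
$-74 + d 101 = -74 + 128 \cdot 101 = -74 + 12928 = 12854$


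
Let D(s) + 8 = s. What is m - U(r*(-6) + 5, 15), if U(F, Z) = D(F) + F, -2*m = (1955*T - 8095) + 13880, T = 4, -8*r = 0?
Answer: -13609/2 ≈ -6804.5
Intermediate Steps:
r = 0 (r = -⅛*0 = 0)
D(s) = -8 + s
m = -13605/2 (m = -((1955*4 - 8095) + 13880)/2 = -((7820 - 8095) + 13880)/2 = -(-275 + 13880)/2 = -½*13605 = -13605/2 ≈ -6802.5)
U(F, Z) = -8 + 2*F (U(F, Z) = (-8 + F) + F = -8 + 2*F)
m - U(r*(-6) + 5, 15) = -13605/2 - (-8 + 2*(0*(-6) + 5)) = -13605/2 - (-8 + 2*(0 + 5)) = -13605/2 - (-8 + 2*5) = -13605/2 - (-8 + 10) = -13605/2 - 1*2 = -13605/2 - 2 = -13609/2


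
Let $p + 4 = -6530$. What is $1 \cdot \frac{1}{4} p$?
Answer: $- \frac{3267}{2} \approx -1633.5$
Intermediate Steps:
$p = -6534$ ($p = -4 - 6530 = -6534$)
$1 \cdot \frac{1}{4} p = 1 \cdot \frac{1}{4} \left(-6534\right) = \frac{1}{4} \left(-6534\right) = - \frac{3267}{2}$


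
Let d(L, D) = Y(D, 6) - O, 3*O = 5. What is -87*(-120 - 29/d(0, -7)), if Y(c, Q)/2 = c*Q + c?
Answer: 3113991/299 ≈ 10415.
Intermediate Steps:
O = 5/3 (O = (⅓)*5 = 5/3 ≈ 1.6667)
Y(c, Q) = 2*c + 2*Q*c (Y(c, Q) = 2*(c*Q + c) = 2*(Q*c + c) = 2*(c + Q*c) = 2*c + 2*Q*c)
d(L, D) = -5/3 + 14*D (d(L, D) = 2*D*(1 + 6) - 1*5/3 = 2*D*7 - 5/3 = 14*D - 5/3 = -5/3 + 14*D)
-87*(-120 - 29/d(0, -7)) = -87*(-120 - 29/(-5/3 + 14*(-7))) = -87*(-120 - 29/(-5/3 - 98)) = -87*(-120 - 29/(-299/3)) = -87*(-120 - 29*(-3/299)) = -87*(-120 + 87/299) = -87*(-35793/299) = 3113991/299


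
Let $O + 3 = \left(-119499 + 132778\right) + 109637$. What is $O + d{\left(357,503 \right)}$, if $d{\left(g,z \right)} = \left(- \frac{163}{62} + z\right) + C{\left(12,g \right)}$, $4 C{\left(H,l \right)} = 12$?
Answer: $\frac{7651815}{62} \approx 1.2342 \cdot 10^{5}$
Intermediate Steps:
$C{\left(H,l \right)} = 3$ ($C{\left(H,l \right)} = \frac{1}{4} \cdot 12 = 3$)
$d{\left(g,z \right)} = \frac{23}{62} + z$ ($d{\left(g,z \right)} = \left(- \frac{163}{62} + z\right) + 3 = \frac{23}{62} + z$)
$O = 122913$ ($O = -3 + \left(\left(-119499 + 132778\right) + 109637\right) = -3 + \left(13279 + 109637\right) = -3 + 122916 = 122913$)
$O + d{\left(357,503 \right)} = 122913 + \left(\frac{23}{62} + 503\right) = 122913 + \frac{31209}{62} = \frac{7651815}{62}$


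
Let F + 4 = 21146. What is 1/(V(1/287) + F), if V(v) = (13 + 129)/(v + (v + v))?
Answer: 3/104180 ≈ 2.8796e-5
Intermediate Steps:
F = 21142 (F = -4 + 21146 = 21142)
V(v) = 142/(3*v) (V(v) = 142/(v + 2*v) = 142/((3*v)) = 142*(1/(3*v)) = 142/(3*v))
1/(V(1/287) + F) = 1/(142/(3*(1/287)) + 21142) = 1/((142/3)*287 + 21142) = 1/(40754/3 + 21142) = 1/(104180/3) = 3/104180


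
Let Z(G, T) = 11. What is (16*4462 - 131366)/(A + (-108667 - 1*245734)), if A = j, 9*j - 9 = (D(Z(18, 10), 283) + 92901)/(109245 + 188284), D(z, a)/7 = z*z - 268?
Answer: 8922002123/52722133696 ≈ 0.16923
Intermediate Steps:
D(z, a) = -1876 + 7*z**2 (D(z, a) = 7*(z*z - 268) = 7*(z**2 - 268) = 7*(-268 + z**2) = -1876 + 7*z**2)
j = 307737/297529 (j = 1 + (((-1876 + 7*11**2) + 92901)/(109245 + 188284))/9 = 1 + (((-1876 + 7*121) + 92901)/297529)/9 = 1 + (((-1876 + 847) + 92901)*(1/297529))/9 = 1 + ((-1029 + 92901)*(1/297529))/9 = 1 + (91872*(1/297529))/9 = 1 + (1/9)*(91872/297529) = 1 + 10208/297529 = 307737/297529 ≈ 1.0343)
A = 307737/297529 ≈ 1.0343
(16*4462 - 131366)/(A + (-108667 - 1*245734)) = (16*4462 - 131366)/(307737/297529 + (-108667 - 1*245734)) = (71392 - 131366)/(307737/297529 + (-108667 - 245734)) = -59974/(307737/297529 - 354401) = -59974/(-105444267392/297529) = -59974*(-297529/105444267392) = 8922002123/52722133696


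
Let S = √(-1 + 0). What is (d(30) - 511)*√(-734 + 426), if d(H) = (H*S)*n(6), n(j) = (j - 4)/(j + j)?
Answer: √77*(-10 - 1022*I) ≈ -87.75 - 8968.0*I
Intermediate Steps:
n(j) = (-4 + j)/(2*j) (n(j) = (-4 + j)/((2*j)) = (-4 + j)*(1/(2*j)) = (-4 + j)/(2*j))
S = I (S = √(-1) = I ≈ 1.0*I)
d(H) = I*H/6 (d(H) = (H*I)*((½)*(-4 + 6)/6) = (I*H)*((½)*(⅙)*2) = (I*H)*(⅙) = I*H/6)
(d(30) - 511)*√(-734 + 426) = ((⅙)*I*30 - 511)*√(-734 + 426) = (5*I - 511)*√(-308) = (-511 + 5*I)*(2*I*√77) = 2*I*√77*(-511 + 5*I)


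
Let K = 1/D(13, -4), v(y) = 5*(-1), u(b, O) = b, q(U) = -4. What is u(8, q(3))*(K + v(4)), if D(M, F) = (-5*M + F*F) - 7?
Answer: -281/7 ≈ -40.143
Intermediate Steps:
D(M, F) = -7 + F² - 5*M (D(M, F) = (-5*M + F²) - 7 = (F² - 5*M) - 7 = -7 + F² - 5*M)
v(y) = -5
K = -1/56 (K = 1/(-7 + (-4)² - 5*13) = 1/(-7 + 16 - 65) = 1/(-56) = -1/56 ≈ -0.017857)
u(8, q(3))*(K + v(4)) = 8*(-1/56 - 5) = 8*(-281/56) = -281/7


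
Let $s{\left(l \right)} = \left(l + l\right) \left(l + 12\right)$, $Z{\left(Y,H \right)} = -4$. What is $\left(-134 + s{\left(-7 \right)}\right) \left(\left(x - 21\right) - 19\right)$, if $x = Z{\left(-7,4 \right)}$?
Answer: $8976$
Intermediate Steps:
$x = -4$
$s{\left(l \right)} = 2 l \left(12 + l\right)$
$\left(-134 + s{\left(-7 \right)}\right) \left(\left(x - 21\right) - 19\right) = \left(-134 + 2 \left(-7\right) \left(12 - 7\right)\right) \left(\left(-4 - 21\right) - 19\right) = \left(-134 + 2 \left(-7\right) 5\right) \left(-25 - 19\right) = \left(-134 - 70\right) \left(-44\right) = \left(-204\right) \left(-44\right) = 8976$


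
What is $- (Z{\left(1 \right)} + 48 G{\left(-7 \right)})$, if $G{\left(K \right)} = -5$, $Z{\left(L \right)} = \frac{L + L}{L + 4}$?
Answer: $\frac{1198}{5} \approx 239.6$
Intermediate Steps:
$Z{\left(L \right)} = \frac{2 L}{4 + L}$
$- (Z{\left(1 \right)} + 48 G{\left(-7 \right)}) = - (2 \cdot 1 \frac{1}{4 + 1} + 48 \left(-5\right)) = - (2 \cdot 1 \cdot \frac{1}{5} - 240) = - (\frac{2}{5} - 240) = \left(-1\right) \left(- \frac{1198}{5}\right) = \frac{1198}{5}$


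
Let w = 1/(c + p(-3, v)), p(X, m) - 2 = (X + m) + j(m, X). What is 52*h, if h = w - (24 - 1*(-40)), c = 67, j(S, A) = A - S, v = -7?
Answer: -209612/63 ≈ -3327.2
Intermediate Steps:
p(X, m) = 2 + 2*X (p(X, m) = 2 + ((X + m) + (X - m)) = 2 + 2*X)
w = 1/63 (w = 1/(67 + (2 + 2*(-3))) = 1/(67 + (2 - 6)) = 1/(67 - 4) = 1/63 ≈ 0.015873)
h = -4031/63 (h = 1/63 - (24 - 1*(-40)) = 1/63 - (24 + 40) = 1/63 - 1*64 = 1/63 - 64 = -4031/63 ≈ -63.984)
52*h = 52*(-4031/63) = -209612/63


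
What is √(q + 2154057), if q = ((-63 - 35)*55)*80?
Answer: √1722857 ≈ 1312.6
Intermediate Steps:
q = -431200 (q = -98*55*80 = -5390*80 = -431200)
√(q + 2154057) = √(-431200 + 2154057) = √1722857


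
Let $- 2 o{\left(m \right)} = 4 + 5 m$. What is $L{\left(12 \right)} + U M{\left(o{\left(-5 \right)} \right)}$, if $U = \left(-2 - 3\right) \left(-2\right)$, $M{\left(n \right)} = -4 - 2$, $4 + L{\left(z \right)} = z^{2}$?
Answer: $80$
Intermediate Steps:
$L{\left(z \right)} = -4 + z^{2}$
$o{\left(m \right)} = -2 - \frac{5 m}{2}$ ($o{\left(m \right)} = - \frac{4 + 5 m}{2} = -2 - \frac{5 m}{2}$)
$M{\left(n \right)} = -6$ ($M{\left(n \right)} = -4 - 2 = -6$)
$U = 10$ ($U = \left(-5\right) \left(-2\right) = 10$)
$L{\left(12 \right)} + U M{\left(o{\left(-5 \right)} \right)} = \left(-4 + 12^{2}\right) + 10 \left(-6\right) = \left(-4 + 144\right) - 60 = 140 - 60 = 80$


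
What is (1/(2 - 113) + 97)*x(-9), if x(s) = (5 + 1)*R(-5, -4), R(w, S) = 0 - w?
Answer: 107660/37 ≈ 2909.7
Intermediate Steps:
R(w, S) = -w
x(s) = 30 (x(s) = (5 + 1)*(-1*(-5)) = 6*5 = 30)
(1/(2 - 113) + 97)*x(-9) = (1/(2 - 113) + 97)*30 = (1/(-111) + 97)*30 = (-1/111 + 97)*30 = (10766/111)*30 = 107660/37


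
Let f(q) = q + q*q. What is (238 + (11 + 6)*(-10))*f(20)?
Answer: 28560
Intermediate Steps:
f(q) = q + q**2
(238 + (11 + 6)*(-10))*f(20) = (238 + (11 + 6)*(-10))*(20*(1 + 20)) = (238 + 17*(-10))*(20*21) = (238 - 170)*420 = 68*420 = 28560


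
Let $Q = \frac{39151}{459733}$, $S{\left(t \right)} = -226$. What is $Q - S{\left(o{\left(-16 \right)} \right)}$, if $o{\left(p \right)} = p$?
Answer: $\frac{103938809}{459733} \approx 226.09$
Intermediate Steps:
$Q = \frac{39151}{459733}$ ($Q = 39151 \cdot \frac{1}{459733} = \frac{39151}{459733} \approx 0.08516$)
$Q - S{\left(o{\left(-16 \right)} \right)} = \frac{39151}{459733} - -226 = \frac{39151}{459733} + 226 = \frac{103938809}{459733}$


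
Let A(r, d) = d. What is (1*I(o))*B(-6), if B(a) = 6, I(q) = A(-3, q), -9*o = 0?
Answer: 0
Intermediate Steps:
o = 0 (o = -⅑*0 = 0)
I(q) = q
(1*I(o))*B(-6) = (1*0)*6 = 0*6 = 0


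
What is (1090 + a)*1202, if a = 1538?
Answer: 3158856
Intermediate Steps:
(1090 + a)*1202 = (1090 + 1538)*1202 = 2628*1202 = 3158856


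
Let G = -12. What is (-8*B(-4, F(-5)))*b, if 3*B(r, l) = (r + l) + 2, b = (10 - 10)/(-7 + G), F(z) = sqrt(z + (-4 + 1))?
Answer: 0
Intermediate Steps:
F(z) = sqrt(-3 + z) (F(z) = sqrt(z - 3) = sqrt(-3 + z))
b = 0 (b = (10 - 10)/(-7 - 12) = 0/(-19) = 0*(-1/19) = 0)
B(r, l) = 2/3 + l/3 + r/3 (B(r, l) = ((r + l) + 2)/3 = ((l + r) + 2)/3 = (2 + l + r)/3 = 2/3 + l/3 + r/3)
(-8*B(-4, F(-5)))*b = -8*(2/3 + sqrt(-3 - 5)/3 + (1/3)*(-4))*0 = -8*(2/3 + sqrt(-8)/3 - 4/3)*0 = -8*(2/3 + (2*I*sqrt(2))/3 - 4/3)*0 = -8*(2/3 + 2*I*sqrt(2)/3 - 4/3)*0 = -8*(-2/3 + 2*I*sqrt(2)/3)*0 = (16/3 - 16*I*sqrt(2)/3)*0 = 0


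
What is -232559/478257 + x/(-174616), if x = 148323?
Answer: -660029795/494149848 ≈ -1.3357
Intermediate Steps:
-232559/478257 + x/(-174616) = -232559/478257 + 148323/(-174616) = -232559*1/478257 + 148323*(-1/174616) = -232559/478257 - 148323/174616 = -660029795/494149848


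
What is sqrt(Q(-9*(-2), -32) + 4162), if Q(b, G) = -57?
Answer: sqrt(4105) ≈ 64.070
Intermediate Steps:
sqrt(Q(-9*(-2), -32) + 4162) = sqrt(-57 + 4162) = sqrt(4105)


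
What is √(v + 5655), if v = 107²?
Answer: 4*√1069 ≈ 130.78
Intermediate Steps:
v = 11449
√(v + 5655) = √(11449 + 5655) = √17104 = 4*√1069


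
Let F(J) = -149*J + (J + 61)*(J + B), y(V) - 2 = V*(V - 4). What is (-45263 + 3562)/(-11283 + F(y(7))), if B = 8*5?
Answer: 2453/554 ≈ 4.4278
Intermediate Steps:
B = 40
y(V) = 2 + V*(-4 + V) (y(V) = 2 + V*(V - 4) = 2 + V*(-4 + V))
F(J) = -149*J + (40 + J)*(61 + J) (F(J) = -149*J + (J + 61)*(J + 40) = -149*J + (61 + J)*(40 + J) = -149*J + (40 + J)*(61 + J))
(-45263 + 3562)/(-11283 + F(y(7))) = (-45263 + 3562)/(-11283 + (2440 + (2 + 7**2 - 4*7)**2 - 48*(2 + 7**2 - 4*7))) = -41701/(-11283 + (2440 + (2 + 49 - 28)**2 - 48*(2 + 49 - 28))) = -41701/(-11283 + (2440 + 23**2 - 48*23)) = -41701/(-11283 + (2440 + 529 - 1104)) = -41701/(-11283 + 1865) = -41701/(-9418) = -41701*(-1/9418) = 2453/554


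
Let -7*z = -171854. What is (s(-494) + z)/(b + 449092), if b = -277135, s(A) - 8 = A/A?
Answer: 171917/1203699 ≈ 0.14282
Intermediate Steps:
z = 171854/7 (z = -⅐*(-171854) = 171854/7 ≈ 24551.)
s(A) = 9 (s(A) = 8 + A/A = 8 + 1 = 9)
(s(-494) + z)/(b + 449092) = (9 + 171854/7)/(-277135 + 449092) = (171917/7)/171957 = (171917/7)*(1/171957) = 171917/1203699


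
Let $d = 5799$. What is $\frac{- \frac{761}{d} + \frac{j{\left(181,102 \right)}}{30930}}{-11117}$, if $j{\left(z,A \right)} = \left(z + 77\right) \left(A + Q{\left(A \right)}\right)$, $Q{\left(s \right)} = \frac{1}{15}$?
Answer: $- \frac{35880138}{553883124775} \approx -6.4779 \cdot 10^{-5}$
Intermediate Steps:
$Q{\left(s \right)} = \frac{1}{15}$
$j{\left(z,A \right)} = \left(77 + z\right) \left(\frac{1}{15} + A\right)$ ($j{\left(z,A \right)} = \left(z + 77\right) \left(A + \frac{1}{15}\right) = \left(77 + z\right) \left(\frac{1}{15} + A\right)$)
$\frac{- \frac{761}{d} + \frac{j{\left(181,102 \right)}}{30930}}{-11117} = \frac{- \frac{761}{5799} + \frac{\frac{77}{15} + 77 \cdot 102 + \frac{1}{15} \cdot 181 + 102 \cdot 181}{30930}}{-11117} = \left(\left(-761\right) \frac{1}{5799} + \left(\frac{77}{15} + 7854 + \frac{181}{15} + 18462\right) \frac{1}{30930}\right) \left(- \frac{1}{11117}\right) = \left(- \frac{761}{5799} + \frac{131666}{5} \cdot \frac{1}{30930}\right) \left(- \frac{1}{11117}\right) = \left(- \frac{761}{5799} + \frac{65833}{77325}\right) \left(- \frac{1}{11117}\right) = \frac{35880138}{49823075} \left(- \frac{1}{11117}\right) = - \frac{35880138}{553883124775}$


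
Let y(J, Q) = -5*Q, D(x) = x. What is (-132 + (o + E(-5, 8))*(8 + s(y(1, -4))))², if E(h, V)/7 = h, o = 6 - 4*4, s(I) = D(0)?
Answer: 242064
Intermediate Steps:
s(I) = 0
o = -10 (o = 6 - 16 = -10)
E(h, V) = 7*h
(-132 + (o + E(-5, 8))*(8 + s(y(1, -4))))² = (-132 + (-10 + 7*(-5))*(8 + 0))² = (-132 + (-10 - 35)*8)² = (-132 - 45*8)² = (-132 - 360)² = (-492)² = 242064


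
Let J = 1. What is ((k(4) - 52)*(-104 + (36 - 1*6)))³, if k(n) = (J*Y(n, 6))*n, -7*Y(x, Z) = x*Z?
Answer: 39442883264000/343 ≈ 1.1499e+11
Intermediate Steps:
Y(x, Z) = -Z*x/7 (Y(x, Z) = -x*Z/7 = -Z*x/7)
k(n) = -6*n²/7 (k(n) = (1*(-⅐*6*n))*n = (1*(-6*n/7))*n = (-6*n/7)*n = -6*n²/7)
((k(4) - 52)*(-104 + (36 - 1*6)))³ = ((-6/7*4² - 52)*(-104 + (36 - 1*6)))³ = ((-6/7*16 - 52)*(-104 + (36 - 6)))³ = ((-96/7 - 52)*(-104 + 30))³ = (-460/7*(-74))³ = (34040/7)³ = 39442883264000/343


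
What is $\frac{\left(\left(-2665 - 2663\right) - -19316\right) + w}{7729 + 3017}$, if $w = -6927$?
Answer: $\frac{7061}{10746} \approx 0.65708$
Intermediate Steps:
$\frac{\left(\left(-2665 - 2663\right) - -19316\right) + w}{7729 + 3017} = \frac{\left(\left(-2665 - 2663\right) - -19316\right) - 6927}{7729 + 3017} = \frac{\left(\left(-2665 - 2663\right) + 19316\right) - 6927}{10746} = \left(\left(-5328 + 19316\right) - 6927\right) \frac{1}{10746} = \left(13988 - 6927\right) \frac{1}{10746} = 7061 \cdot \frac{1}{10746} = \frac{7061}{10746}$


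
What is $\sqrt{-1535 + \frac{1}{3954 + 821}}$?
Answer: $\frac{2 i \sqrt{349989546}}{955} \approx 39.179 i$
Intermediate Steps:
$\sqrt{-1535 + \frac{1}{3954 + 821}} = \sqrt{-1535 + \frac{1}{4775}} = \sqrt{- \frac{7329624}{4775}} = \frac{2 i \sqrt{349989546}}{955}$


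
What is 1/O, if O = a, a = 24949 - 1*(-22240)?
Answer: 1/47189 ≈ 2.1191e-5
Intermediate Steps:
a = 47189 (a = 24949 + 22240 = 47189)
O = 47189
1/O = 1/47189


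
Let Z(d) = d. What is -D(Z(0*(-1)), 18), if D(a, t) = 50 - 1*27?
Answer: -23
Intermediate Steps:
D(a, t) = 23 (D(a, t) = 50 - 27 = 23)
-D(Z(0*(-1)), 18) = -1*23 = -23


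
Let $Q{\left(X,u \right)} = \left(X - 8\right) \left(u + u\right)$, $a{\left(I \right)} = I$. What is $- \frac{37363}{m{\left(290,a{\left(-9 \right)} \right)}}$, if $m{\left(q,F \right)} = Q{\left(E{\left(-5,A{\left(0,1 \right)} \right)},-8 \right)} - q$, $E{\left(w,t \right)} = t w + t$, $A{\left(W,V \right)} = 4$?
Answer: $- \frac{37363}{94} \approx -397.48$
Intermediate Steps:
$E{\left(w,t \right)} = t + t w$
$Q{\left(X,u \right)} = 2 u \left(-8 + X\right)$ ($Q{\left(X,u \right)} = \left(-8 + X\right) 2 u = 2 u \left(-8 + X\right)$)
$m{\left(q,F \right)} = 384 - q$ ($m{\left(q,F \right)} = 2 \left(-8\right) \left(-8 + 4 \left(1 - 5\right)\right) - q = 2 \left(-8\right) \left(-8 + 4 \left(-4\right)\right) - q = 2 \left(-8\right) \left(-8 - 16\right) - q = 2 \left(-8\right) \left(-24\right) - q = 384 - q$)
$- \frac{37363}{m{\left(290,a{\left(-9 \right)} \right)}} = - \frac{37363}{384 - 290} = - \frac{37363}{94}$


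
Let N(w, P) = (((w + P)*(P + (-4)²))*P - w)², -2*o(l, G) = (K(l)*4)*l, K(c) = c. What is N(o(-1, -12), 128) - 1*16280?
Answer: 5393699668076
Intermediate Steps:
o(l, G) = -2*l² (o(l, G) = -l*4*l/2 = -4*l*l/2 = -2*l²)
N(w, P) = (-w + P*(16 + P)*(P + w))² (N(w, P) = (((P + w)*(P + 16))*P - w)² = (((P + w)*(16 + P))*P - w)² = (((16 + P)*(P + w))*P - w)² = (P*(16 + P)*(P + w) - w)² = (-w + P*(16 + P)*(P + w))²)
N(o(-1, -12), 128) - 1*16280 = (128³ - (-2)*(-1)² + 16*128² - 2*(-1)²*128² + 16*128*(-2*(-1)²))² - 1*16280 = (2097152 - (-2) + 16*16384 - 2*1*16384 + 16*128*(-2*1))² - 16280 = (2097152 - 1*(-2) + 262144 - 2*16384 + 16*128*(-2))² - 16280 = (2097152 + 2 + 262144 - 32768 - 4096)² - 16280 = 2322434² - 16280 = 5393699684356 - 16280 = 5393699668076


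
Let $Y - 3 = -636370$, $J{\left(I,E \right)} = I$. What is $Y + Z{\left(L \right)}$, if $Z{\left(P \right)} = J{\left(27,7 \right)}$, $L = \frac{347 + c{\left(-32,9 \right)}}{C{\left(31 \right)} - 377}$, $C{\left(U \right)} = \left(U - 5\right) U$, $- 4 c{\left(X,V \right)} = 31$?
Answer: $-636340$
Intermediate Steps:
$c{\left(X,V \right)} = - \frac{31}{4}$ ($c{\left(X,V \right)} = \left(- \frac{1}{4}\right) 31 = - \frac{31}{4}$)
$C{\left(U \right)} = U \left(-5 + U\right)$ ($C{\left(U \right)} = \left(-5 + U\right) U = U \left(-5 + U\right)$)
$Y = -636367$ ($Y = 3 - 636370 = -636367$)
$L = \frac{1357}{1716}$ ($L = \frac{347 - \frac{31}{4}}{31 \left(-5 + 31\right) - 377} = \frac{1357}{4 \left(31 \cdot 26 - 377\right)} = \frac{1357}{4 \left(806 - 377\right)} = \frac{1357}{4 \cdot 429} = \frac{1357}{4} \cdot \frac{1}{429} = \frac{1357}{1716} \approx 0.79079$)
$Z{\left(P \right)} = 27$
$Y + Z{\left(L \right)} = -636367 + 27 = -636340$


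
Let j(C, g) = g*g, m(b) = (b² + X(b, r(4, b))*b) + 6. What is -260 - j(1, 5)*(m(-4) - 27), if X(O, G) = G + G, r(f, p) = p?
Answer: -935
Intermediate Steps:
X(O, G) = 2*G
m(b) = 6 + 3*b² (m(b) = (b² + (2*b)*b) + 6 = (b² + 2*b²) + 6 = 3*b² + 6 = 6 + 3*b²)
j(C, g) = g²
-260 - j(1, 5)*(m(-4) - 27) = -260 - 5²*((6 + 3*(-4)²) - 27) = -260 - 25*((6 + 3*16) - 27) = -260 - 25*((6 + 48) - 27) = -260 - 25*(54 - 27) = -260 - 25*27 = -260 - 1*675 = -260 - 675 = -935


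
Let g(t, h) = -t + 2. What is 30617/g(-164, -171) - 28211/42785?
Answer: 1305265319/7102310 ≈ 183.78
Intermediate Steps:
g(t, h) = 2 - t
30617/g(-164, -171) - 28211/42785 = 30617/(2 - 1*(-164)) - 28211/42785 = 30617/(2 + 164) - 28211*1/42785 = 30617/166 - 28211/42785 = 1305265319/7102310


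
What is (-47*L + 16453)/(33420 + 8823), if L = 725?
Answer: -5874/14081 ≈ -0.41716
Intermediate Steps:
(-47*L + 16453)/(33420 + 8823) = (-47*725 + 16453)/(33420 + 8823) = (-34075 + 16453)/42243 = -17622*1/42243 = -5874/14081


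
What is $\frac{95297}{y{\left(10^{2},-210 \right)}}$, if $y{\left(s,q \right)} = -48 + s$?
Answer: $\frac{95297}{52} \approx 1832.6$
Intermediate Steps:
$\frac{95297}{y{\left(10^{2},-210 \right)}} = \frac{95297}{-48 + 10^{2}} = \frac{95297}{-48 + 100} = \frac{95297}{52}$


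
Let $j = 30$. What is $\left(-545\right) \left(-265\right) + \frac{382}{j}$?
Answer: $\frac{2166566}{15} \approx 1.4444 \cdot 10^{5}$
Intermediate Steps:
$\left(-545\right) \left(-265\right) + \frac{382}{j} = \left(-545\right) \left(-265\right) + \frac{382}{30} = 144425 + 382 \cdot \frac{1}{30} = 144425 + \frac{191}{15} = \frac{2166566}{15}$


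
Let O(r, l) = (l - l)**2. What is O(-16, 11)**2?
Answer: 0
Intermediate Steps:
O(r, l) = 0 (O(r, l) = 0**2 = 0)
O(-16, 11)**2 = 0**2 = 0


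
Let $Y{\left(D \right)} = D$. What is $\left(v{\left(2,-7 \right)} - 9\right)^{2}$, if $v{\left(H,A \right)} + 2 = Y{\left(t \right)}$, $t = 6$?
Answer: $25$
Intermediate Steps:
$v{\left(H,A \right)} = 4$ ($v{\left(H,A \right)} = -2 + 6 = 4$)
$\left(v{\left(2,-7 \right)} - 9\right)^{2} = \left(4 - 9\right)^{2} = \left(-5\right)^{2} = 25$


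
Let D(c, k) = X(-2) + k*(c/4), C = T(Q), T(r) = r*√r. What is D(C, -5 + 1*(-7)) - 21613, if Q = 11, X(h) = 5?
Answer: -21608 - 33*√11 ≈ -21717.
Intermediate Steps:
T(r) = r^(3/2)
C = 11*√11 (C = 11^(3/2) = 11*√11 ≈ 36.483)
D(c, k) = 5 + c*k/4 (D(c, k) = 5 + k*(c/4) = 5 + c*k/4)
D(C, -5 + 1*(-7)) - 21613 = (5 + (11*√11)*(-5 + 1*(-7))/4) - 21613 = (5 + (11*√11)*(-5 - 7)/4) - 21613 = (5 + (¼)*(11*√11)*(-12)) - 21613 = (5 - 33*√11) - 21613 = -21608 - 33*√11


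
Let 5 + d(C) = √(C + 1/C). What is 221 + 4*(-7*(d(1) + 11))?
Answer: 53 - 28*√2 ≈ 13.402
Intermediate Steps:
d(C) = -5 + √(C + 1/C)
221 + 4*(-7*(d(1) + 11)) = 221 + 4*(-7*((-5 + √(1 + 1/1)) + 11)) = 221 + 4*(-7*((-5 + √(1 + 1)) + 11)) = 221 + 4*(-7*((-5 + √2) + 11)) = 221 + 4*(-7*(6 + √2)) = 221 + 4*(-42 - 7*√2) = 221 + (-168 - 28*√2) = 53 - 28*√2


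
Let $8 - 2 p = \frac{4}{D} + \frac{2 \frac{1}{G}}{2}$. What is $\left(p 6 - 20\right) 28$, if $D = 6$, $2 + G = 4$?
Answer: $14$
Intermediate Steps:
$G = 2$ ($G = -2 + 4 = 2$)
$p = \frac{41}{12}$ ($p = 4 - \frac{\frac{4}{6} + \frac{2 \cdot \frac{1}{2}}{2}}{2} = 4 - \frac{4 \cdot \frac{1}{6} + 2 \cdot \frac{1}{2} \cdot \frac{1}{2}}{2} = 4 - \frac{\frac{2}{3} + 1 \cdot \frac{1}{2}}{2} = 4 - \frac{\frac{2}{3} + \frac{1}{2}}{2} = 4 - \frac{7}{12} = \frac{41}{12} \approx 3.4167$)
$\left(p 6 - 20\right) 28 = \left(\frac{41}{12} \cdot 6 - 20\right) 28 = \left(\frac{41}{2} - 20\right) 28 = \frac{1}{2} \cdot 28 = 14$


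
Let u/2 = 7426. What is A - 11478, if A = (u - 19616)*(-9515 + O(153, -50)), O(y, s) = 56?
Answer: 45051198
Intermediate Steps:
u = 14852 (u = 2*7426 = 14852)
A = 45062676 (A = (14852 - 19616)*(-9515 + 56) = -4764*(-9459) = 45062676)
A - 11478 = 45062676 - 11478 = 45051198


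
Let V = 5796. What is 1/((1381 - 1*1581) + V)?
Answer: 1/5596 ≈ 0.00017870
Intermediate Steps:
1/((1381 - 1*1581) + V) = 1/((1381 - 1*1581) + 5796) = 1/((1381 - 1581) + 5796) = 1/(-200 + 5796) = 1/5596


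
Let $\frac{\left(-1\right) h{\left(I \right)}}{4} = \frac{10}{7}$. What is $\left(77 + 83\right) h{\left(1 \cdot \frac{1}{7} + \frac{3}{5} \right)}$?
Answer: $- \frac{6400}{7} \approx -914.29$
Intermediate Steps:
$h{\left(I \right)} = - \frac{40}{7}$ ($h{\left(I \right)} = - 4 \cdot \frac{10}{7} = - 4 \cdot 10 \cdot \frac{1}{7} = \left(-4\right) \frac{10}{7} = - \frac{40}{7}$)
$\left(77 + 83\right) h{\left(1 \cdot \frac{1}{7} + \frac{3}{5} \right)} = \left(77 + 83\right) \left(- \frac{40}{7}\right) = 160 \left(- \frac{40}{7}\right) = - \frac{6400}{7}$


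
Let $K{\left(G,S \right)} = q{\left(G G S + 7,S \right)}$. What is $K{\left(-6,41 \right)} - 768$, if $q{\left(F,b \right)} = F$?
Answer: $715$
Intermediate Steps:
$K{\left(G,S \right)} = 7 + S G^{2}$ ($K{\left(G,S \right)} = G G S + 7 = G^{2} S + 7 = S G^{2} + 7 = 7 + S G^{2}$)
$K{\left(-6,41 \right)} - 768 = \left(7 + 41 \left(-6\right)^{2}\right) - 768 = \left(7 + 41 \cdot 36\right) - 768 = \left(7 + 1476\right) - 768 = 1483 - 768 = 715$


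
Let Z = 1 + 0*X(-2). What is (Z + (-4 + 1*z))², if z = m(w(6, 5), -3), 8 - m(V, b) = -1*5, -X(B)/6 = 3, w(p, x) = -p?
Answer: 100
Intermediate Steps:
X(B) = -18 (X(B) = -6*3 = -18)
m(V, b) = 13 (m(V, b) = 8 - (-1)*5 = 8 - 1*(-5) = 8 + 5 = 13)
z = 13
Z = 1 (Z = 1 + 0*(-18) = 1 + 0 = 1)
(Z + (-4 + 1*z))² = (1 + (-4 + 1*13))² = (1 + (-4 + 13))² = (1 + 9)² = 10² = 100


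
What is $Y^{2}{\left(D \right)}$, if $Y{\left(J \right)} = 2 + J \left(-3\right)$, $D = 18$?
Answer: $2704$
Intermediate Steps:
$Y{\left(J \right)} = 2 - 3 J$
$Y^{2}{\left(D \right)} = \left(2 - 54\right)^{2} = \left(-52\right)^{2} = 2704$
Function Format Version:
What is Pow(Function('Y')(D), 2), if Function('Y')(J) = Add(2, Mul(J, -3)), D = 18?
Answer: 2704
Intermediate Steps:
Function('Y')(J) = Add(2, Mul(-3, J))
Pow(Function('Y')(D), 2) = Pow(Add(2, Mul(-3, 18)), 2) = Pow(Add(2, -54), 2) = Pow(-52, 2) = 2704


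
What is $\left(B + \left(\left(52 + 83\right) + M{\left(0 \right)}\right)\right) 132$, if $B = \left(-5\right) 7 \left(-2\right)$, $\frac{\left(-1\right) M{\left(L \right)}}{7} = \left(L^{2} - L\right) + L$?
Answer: $27060$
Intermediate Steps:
$M{\left(L \right)} = - 7 L^{2}$ ($M{\left(L \right)} = - 7 \left(\left(L^{2} - L\right) + L\right) = - 7 L^{2}$)
$B = 70$ ($B = \left(-35\right) \left(-2\right) = 70$)
$\left(B + \left(\left(52 + 83\right) + M{\left(0 \right)}\right)\right) 132 = \left(70 + \left(\left(52 + 83\right) - 7 \cdot 0^{2}\right)\right) 132 = \left(70 + \left(135 - 0\right)\right) 132 = \left(70 + \left(135 + 0\right)\right) 132 = \left(70 + 135\right) 132 = 205 \cdot 132 = 27060$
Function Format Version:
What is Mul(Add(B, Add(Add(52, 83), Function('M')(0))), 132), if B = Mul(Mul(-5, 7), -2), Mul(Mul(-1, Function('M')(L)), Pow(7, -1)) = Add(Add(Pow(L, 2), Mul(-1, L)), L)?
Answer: 27060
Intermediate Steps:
Function('M')(L) = Mul(-7, Pow(L, 2)) (Function('M')(L) = Mul(-7, Add(Add(Pow(L, 2), Mul(-1, L)), L)) = Mul(-7, Pow(L, 2)))
B = 70 (B = Mul(-35, -2) = 70)
Mul(Add(B, Add(Add(52, 83), Function('M')(0))), 132) = Mul(Add(70, Add(Add(52, 83), Mul(-7, Pow(0, 2)))), 132) = Mul(Add(70, Add(135, Mul(-7, 0))), 132) = Mul(Add(70, Add(135, 0)), 132) = Mul(Add(70, 135), 132) = Mul(205, 132) = 27060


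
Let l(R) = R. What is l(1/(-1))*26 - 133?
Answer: -159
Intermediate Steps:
l(1/(-1))*26 - 133 = 26/(-1) - 133 = -1*26 - 133 = -26 - 133 = -159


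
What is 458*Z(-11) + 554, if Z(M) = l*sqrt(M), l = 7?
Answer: 554 + 3206*I*sqrt(11) ≈ 554.0 + 10633.0*I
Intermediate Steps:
Z(M) = 7*sqrt(M)
458*Z(-11) + 554 = 458*(7*sqrt(-11)) + 554 = 458*(7*(I*sqrt(11))) + 554 = 458*(7*I*sqrt(11)) + 554 = 3206*I*sqrt(11) + 554 = 554 + 3206*I*sqrt(11)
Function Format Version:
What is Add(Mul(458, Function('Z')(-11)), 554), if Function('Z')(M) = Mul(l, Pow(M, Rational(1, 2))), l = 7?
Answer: Add(554, Mul(3206, I, Pow(11, Rational(1, 2)))) ≈ Add(554.00, Mul(10633., I))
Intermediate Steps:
Function('Z')(M) = Mul(7, Pow(M, Rational(1, 2)))
Add(Mul(458, Function('Z')(-11)), 554) = Add(Mul(458, Mul(7, Pow(-11, Rational(1, 2)))), 554) = Add(Mul(458, Mul(7, Mul(I, Pow(11, Rational(1, 2))))), 554) = Add(Mul(458, Mul(7, I, Pow(11, Rational(1, 2)))), 554) = Add(Mul(3206, I, Pow(11, Rational(1, 2))), 554) = Add(554, Mul(3206, I, Pow(11, Rational(1, 2))))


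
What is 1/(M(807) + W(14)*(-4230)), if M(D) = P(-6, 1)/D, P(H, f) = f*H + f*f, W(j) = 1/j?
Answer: -5649/1706840 ≈ -0.0033096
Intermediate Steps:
W(j) = 1/j
P(H, f) = f**2 + H*f (P(H, f) = H*f + f**2 = f**2 + H*f)
M(D) = -5/D (M(D) = (1*(-6 + 1))/D = (1*(-5))/D = -5/D)
1/(M(807) + W(14)*(-4230)) = 1/(-5/807 - 4230/14) = 1/(-5*1/807 + (1/14)*(-4230)) = 1/(-5/807 - 2115/7) = 1/(-1706840/5649) = -5649/1706840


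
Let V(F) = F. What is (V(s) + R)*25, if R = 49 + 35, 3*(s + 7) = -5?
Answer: 5650/3 ≈ 1883.3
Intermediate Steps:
s = -26/3 (s = -7 + (⅓)*(-5) = -7 - 5/3 = -26/3 ≈ -8.6667)
R = 84
(V(s) + R)*25 = (-26/3 + 84)*25 = (226/3)*25 = 5650/3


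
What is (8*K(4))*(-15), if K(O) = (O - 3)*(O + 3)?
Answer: -840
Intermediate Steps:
K(O) = (-3 + O)*(3 + O)
(8*K(4))*(-15) = (8*(-9 + 4²))*(-15) = (8*(-9 + 16))*(-15) = (8*7)*(-15) = 56*(-15) = -840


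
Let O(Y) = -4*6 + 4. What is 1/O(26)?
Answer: -1/20 ≈ -0.050000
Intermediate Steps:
O(Y) = -20 (O(Y) = -24 + 4 = -20)
1/O(26) = 1/(-20) = -1/20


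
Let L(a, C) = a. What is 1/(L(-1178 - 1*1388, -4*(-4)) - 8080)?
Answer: -1/10646 ≈ -9.3932e-5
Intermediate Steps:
1/(L(-1178 - 1*1388, -4*(-4)) - 8080) = 1/((-1178 - 1*1388) - 8080) = 1/((-1178 - 1388) - 8080) = 1/(-2566 - 8080) = 1/(-10646) = -1/10646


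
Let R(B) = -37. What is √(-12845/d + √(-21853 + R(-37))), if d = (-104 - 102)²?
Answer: √(-12845 + 42436*I*√21890)/206 ≈ 8.5922 + 8.6098*I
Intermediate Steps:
d = 42436 (d = (-206)² = 42436)
√(-12845/d + √(-21853 + R(-37))) = √(-12845/42436 + √(-21853 - 37)) = √(-12845*1/42436 + √(-21890)) = √(-12845/42436 + I*√21890)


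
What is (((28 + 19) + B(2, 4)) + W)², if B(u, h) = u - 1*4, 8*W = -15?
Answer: 119025/64 ≈ 1859.8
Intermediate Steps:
W = -15/8 (W = (⅛)*(-15) = -15/8 ≈ -1.8750)
B(u, h) = -4 + u (B(u, h) = u - 4 = -4 + u)
(((28 + 19) + B(2, 4)) + W)² = (((28 + 19) + (-4 + 2)) - 15/8)² = ((47 - 2) - 15/8)² = (45 - 15/8)² = (345/8)² = 119025/64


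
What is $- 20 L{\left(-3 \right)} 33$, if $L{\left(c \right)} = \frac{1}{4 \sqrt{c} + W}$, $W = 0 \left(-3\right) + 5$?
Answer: $- \frac{3300}{73} + \frac{2640 i \sqrt{3}}{73} \approx -45.206 + 62.639 i$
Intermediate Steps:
$W = 5$ ($W = 0 + 5 = 5$)
$L{\left(c \right)} = \frac{1}{5 + 4 \sqrt{c}}$ ($L{\left(c \right)} = \frac{1}{4 \sqrt{c} + 5} = \frac{1}{5 + 4 \sqrt{c}}$)
$- 20 L{\left(-3 \right)} 33 = - \frac{20}{5 + 4 \sqrt{-3}} \cdot 33 = - \frac{20}{5 + 4 i \sqrt{3}} \cdot 33 = - \frac{660}{5 + 4 i \sqrt{3}}$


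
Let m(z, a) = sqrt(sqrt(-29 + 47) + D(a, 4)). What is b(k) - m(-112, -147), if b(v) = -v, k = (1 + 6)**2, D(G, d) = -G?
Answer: -49 - sqrt(147 + 3*sqrt(2)) ≈ -61.298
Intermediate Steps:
k = 49 (k = 7**2 = 49)
m(z, a) = sqrt(-a + 3*sqrt(2)) (m(z, a) = sqrt(sqrt(-29 + 47) - a) = sqrt(sqrt(18) - a) = sqrt(3*sqrt(2) - a) = sqrt(-a + 3*sqrt(2)))
b(k) - m(-112, -147) = -1*49 - sqrt(-1*(-147) + 3*sqrt(2)) = -49 - sqrt(147 + 3*sqrt(2))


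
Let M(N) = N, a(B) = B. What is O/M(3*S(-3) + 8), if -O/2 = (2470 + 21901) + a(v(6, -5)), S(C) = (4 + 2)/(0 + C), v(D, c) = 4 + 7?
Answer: -24382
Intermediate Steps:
v(D, c) = 11
S(C) = 6/C
O = -48764 (O = -2*((2470 + 21901) + 11) = -2*(24371 + 11) = -2*24382 = -48764)
O/M(3*S(-3) + 8) = -48764/(3*(6/(-3)) + 8) = -48764/(3*(6*(-1/3)) + 8) = -48764/(3*(-2) + 8) = -48764/(-6 + 8) = -48764/2 = -48764*1/2 = -24382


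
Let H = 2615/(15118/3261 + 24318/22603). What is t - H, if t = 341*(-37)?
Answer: -786381480047/60144736 ≈ -13075.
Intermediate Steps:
H = 27535345935/60144736 (H = 2615/(15118*(1/3261) + 24318*(1/22603)) = 2615/(15118/3261 + 3474/3229) = 2615/(60144736/10529769) = 2615*(10529769/60144736) = 27535345935/60144736 ≈ 457.82)
t = -12617
t - H = -12617 - 1*27535345935/60144736 = -12617 - 27535345935/60144736 = -786381480047/60144736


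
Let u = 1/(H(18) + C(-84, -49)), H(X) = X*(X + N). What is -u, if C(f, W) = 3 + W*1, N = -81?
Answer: 1/1180 ≈ 0.00084746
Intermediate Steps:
H(X) = X*(-81 + X) (H(X) = X*(X - 81) = X*(-81 + X))
C(f, W) = 3 + W
u = -1/1180 (u = 1/(18*(-81 + 18) + (3 - 49)) = 1/(18*(-63) - 46) = 1/(-1134 - 46) = 1/(-1180) = -1/1180 ≈ -0.00084746)
-u = -1*(-1/1180) = 1/1180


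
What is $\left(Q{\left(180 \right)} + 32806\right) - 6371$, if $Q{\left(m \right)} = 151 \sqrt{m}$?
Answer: $26435 + 906 \sqrt{5} \approx 28461.0$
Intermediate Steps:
$\left(Q{\left(180 \right)} + 32806\right) - 6371 = \left(151 \sqrt{180} + 32806\right) - 6371 = \left(151 \cdot 6 \sqrt{5} + 32806\right) - 6371 = \left(906 \sqrt{5} + 32806\right) - 6371 = \left(32806 + 906 \sqrt{5}\right) - 6371 = 26435 + 906 \sqrt{5}$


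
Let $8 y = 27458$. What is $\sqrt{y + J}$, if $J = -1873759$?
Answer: $\frac{i \sqrt{7481307}}{2} \approx 1367.6 i$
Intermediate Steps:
$y = \frac{13729}{4}$ ($y = \frac{1}{8} \cdot 27458 = \frac{13729}{4} \approx 3432.3$)
$\sqrt{y + J} = \sqrt{\frac{13729}{4} - 1873759} = \sqrt{- \frac{7481307}{4}} = \frac{i \sqrt{7481307}}{2}$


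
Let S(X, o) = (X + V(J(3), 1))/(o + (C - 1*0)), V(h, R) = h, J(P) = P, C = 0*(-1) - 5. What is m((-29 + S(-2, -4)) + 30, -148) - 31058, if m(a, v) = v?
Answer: -31206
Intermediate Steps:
C = -5 (C = 0 - 5 = -5)
S(X, o) = (3 + X)/(-5 + o) (S(X, o) = (X + 3)/(o + (-5 - 1*0)) = (3 + X)/(o + (-5 + 0)) = (3 + X)/(o - 5) = (3 + X)/(-5 + o))
m((-29 + S(-2, -4)) + 30, -148) - 31058 = -148 - 31058 = -31206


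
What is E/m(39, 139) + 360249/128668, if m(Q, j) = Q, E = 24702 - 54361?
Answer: -3802114501/5018052 ≈ -757.69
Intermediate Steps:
E = -29659
E/m(39, 139) + 360249/128668 = -29659/39 + 360249/128668 = -3802114501/5018052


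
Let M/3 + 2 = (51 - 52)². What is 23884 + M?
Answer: 23881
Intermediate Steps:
M = -3 (M = -6 + 3*(51 - 52)² = -6 + 3*(-1)² = -6 + 3*1 = -6 + 3 = -3)
23884 + M = 23884 - 3 = 23881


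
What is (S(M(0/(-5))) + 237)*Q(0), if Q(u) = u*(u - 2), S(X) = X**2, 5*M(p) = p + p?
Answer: 0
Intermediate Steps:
M(p) = 2*p/5 (M(p) = (p + p)/5 = (2*p)/5 = 2*p/5)
Q(u) = u*(-2 + u)
(S(M(0/(-5))) + 237)*Q(0) = ((2*(0/(-5))/5)**2 + 237)*(0*(-2 + 0)) = ((2*(0*(-1/5))/5)**2 + 237)*(0*(-2)) = (((2/5)*0)**2 + 237)*0 = (0**2 + 237)*0 = (0 + 237)*0 = 237*0 = 0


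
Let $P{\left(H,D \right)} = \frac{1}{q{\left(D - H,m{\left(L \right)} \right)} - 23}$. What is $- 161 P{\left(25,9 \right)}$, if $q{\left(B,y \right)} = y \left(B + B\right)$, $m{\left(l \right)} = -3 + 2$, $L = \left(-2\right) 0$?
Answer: $- \frac{161}{9} \approx -17.889$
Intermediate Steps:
$L = 0$
$m{\left(l \right)} = -1$
$q{\left(B,y \right)} = 2 B y$ ($q{\left(B,y \right)} = y 2 B = 2 B y$)
$P{\left(H,D \right)} = \frac{1}{-23 - 2 D + 2 H}$ ($P{\left(H,D \right)} = \frac{1}{2 \left(D - H\right) \left(-1\right) - 23} = \frac{1}{\left(- 2 D + 2 H\right) - 23} = \frac{1}{-23 - 2 D + 2 H}$)
$- 161 P{\left(25,9 \right)} = - \frac{161}{-23 - 18 + 2 \cdot 25} = - \frac{161}{-23 - 18 + 50} = - \frac{161}{9}$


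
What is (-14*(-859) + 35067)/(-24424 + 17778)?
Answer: -47093/6646 ≈ -7.0859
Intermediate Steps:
(-14*(-859) + 35067)/(-24424 + 17778) = (12026 + 35067)/(-6646) = 47093*(-1/6646) = -47093/6646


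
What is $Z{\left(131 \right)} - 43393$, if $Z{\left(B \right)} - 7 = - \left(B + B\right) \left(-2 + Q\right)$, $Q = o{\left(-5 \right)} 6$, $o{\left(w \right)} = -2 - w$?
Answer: $-47578$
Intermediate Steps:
$Q = 18$ ($Q = \left(-2 - -5\right) 6 = \left(-2 + 5\right) 6 = 3 \cdot 6 = 18$)
$Z{\left(B \right)} = 7 - 32 B$ ($Z{\left(B \right)} = 7 - \left(B + B\right) \left(-2 + 18\right) = 7 - 2 B 16 = 7 - 32 B$)
$Z{\left(131 \right)} - 43393 = \left(7 - 4192\right) - 43393 = -4185 - 43393 = -47578$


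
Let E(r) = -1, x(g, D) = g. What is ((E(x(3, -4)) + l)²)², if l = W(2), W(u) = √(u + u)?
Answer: 1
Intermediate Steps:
W(u) = √2*√u (W(u) = √(2*u) = √2*√u)
l = 2 (l = √2*√2 = 2)
((E(x(3, -4)) + l)²)² = ((-1 + 2)²)² = (1²)² = 1² = 1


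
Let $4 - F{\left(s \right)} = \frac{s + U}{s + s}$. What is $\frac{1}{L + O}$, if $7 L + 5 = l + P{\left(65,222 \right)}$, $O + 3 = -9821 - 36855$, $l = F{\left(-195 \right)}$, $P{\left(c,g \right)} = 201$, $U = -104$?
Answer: $- \frac{210}{9796613} \approx -2.1436 \cdot 10^{-5}$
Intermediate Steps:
$F{\left(s \right)} = 4 - \frac{-104 + s}{2 s}$ ($F{\left(s \right)} = 4 - \frac{s - 104}{s + s} = 4 - \frac{-104 + s}{2 s}$)
$l = \frac{97}{30}$ ($l = \frac{7}{2} + \frac{52}{-195} = \frac{7}{2} + 52 \left(- \frac{1}{195}\right) = \frac{7}{2} - \frac{4}{15} = \frac{97}{30} \approx 3.2333$)
$O = -46679$ ($O = -3 - 46676 = -46679$)
$L = \frac{5977}{210}$ ($L = - \frac{5}{7} + \frac{\frac{97}{30} + 201}{7} = - \frac{5}{7} + \frac{1}{7} \cdot \frac{6127}{30} = - \frac{5}{7} + \frac{6127}{210} = \frac{5977}{210} \approx 28.462$)
$\frac{1}{L + O} = \frac{1}{\frac{5977}{210} - 46679} = \frac{1}{- \frac{9796613}{210}} = - \frac{210}{9796613}$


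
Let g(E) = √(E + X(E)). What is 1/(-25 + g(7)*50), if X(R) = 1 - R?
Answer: 1/25 ≈ 0.040000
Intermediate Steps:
g(E) = 1 (g(E) = √(E + (1 - E)) = √1 = 1)
1/(-25 + g(7)*50) = 1/(-25 + 1*50) = 1/(-25 + 50) = 1/25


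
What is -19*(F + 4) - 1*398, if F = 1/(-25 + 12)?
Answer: -6143/13 ≈ -472.54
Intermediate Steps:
F = -1/13 (F = 1/(-13) = -1/13 ≈ -0.076923)
-19*(F + 4) - 1*398 = -19*(-1/13 + 4) - 1*398 = -19*51/13 - 398 = -969/13 - 398 = -6143/13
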